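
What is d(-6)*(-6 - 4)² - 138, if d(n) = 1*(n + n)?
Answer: -1338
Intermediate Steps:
d(n) = 2*n (d(n) = 1*(2*n) = 2*n)
d(-6)*(-6 - 4)² - 138 = (2*(-6))*(-6 - 4)² - 138 = -12*(-10)² - 138 = -12*100 - 138 = -1200 - 138 = -1338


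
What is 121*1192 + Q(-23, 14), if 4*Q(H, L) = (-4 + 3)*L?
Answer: 288457/2 ≈ 1.4423e+5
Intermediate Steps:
Q(H, L) = -L/4 (Q(H, L) = ((-4 + 3)*L)/4 = (-L)/4 = -L/4)
121*1192 + Q(-23, 14) = 121*1192 - 1/4*14 = 144232 - 7/2 = 288457/2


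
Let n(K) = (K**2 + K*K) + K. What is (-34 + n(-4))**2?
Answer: 36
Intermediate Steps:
n(K) = K + 2*K**2 (n(K) = (K**2 + K**2) + K = 2*K**2 + K = K + 2*K**2)
(-34 + n(-4))**2 = (-34 - 4*(1 + 2*(-4)))**2 = (-34 - 4*(1 - 8))**2 = (-34 - 4*(-7))**2 = (-34 + 28)**2 = (-6)**2 = 36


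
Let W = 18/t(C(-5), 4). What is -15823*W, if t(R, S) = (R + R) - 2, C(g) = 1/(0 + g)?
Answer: 237345/2 ≈ 1.1867e+5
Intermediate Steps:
C(g) = 1/g
t(R, S) = -2 + 2*R (t(R, S) = 2*R - 2 = -2 + 2*R)
W = -15/2 (W = 18/(-2 + 2/(-5)) = 18/(-2 + 2*(-⅕)) = 18/(-2 - ⅖) = 18/(-12/5) = 18*(-5/12) = -15/2 ≈ -7.5000)
-15823*W = -15823*(-15/2) = 237345/2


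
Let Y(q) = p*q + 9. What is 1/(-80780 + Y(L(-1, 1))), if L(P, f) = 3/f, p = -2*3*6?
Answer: -1/80879 ≈ -1.2364e-5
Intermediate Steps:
p = -36 (p = -6*6 = -36)
Y(q) = 9 - 36*q (Y(q) = -36*q + 9 = 9 - 36*q)
1/(-80780 + Y(L(-1, 1))) = 1/(-80780 + (9 - 108/1)) = 1/(-80780 + (9 - 108)) = 1/(-80780 - 99) = 1/(-80879) = -1/80879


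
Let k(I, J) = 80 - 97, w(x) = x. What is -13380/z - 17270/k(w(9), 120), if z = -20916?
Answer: 30120565/29631 ≈ 1016.5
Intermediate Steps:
k(I, J) = -17
-13380/z - 17270/k(w(9), 120) = -13380/(-20916) - 17270/(-17) = -13380*(-1/20916) - 17270*(-1/17) = 1115/1743 + 17270/17 = 30120565/29631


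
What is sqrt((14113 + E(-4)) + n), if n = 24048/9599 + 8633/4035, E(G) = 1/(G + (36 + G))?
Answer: sqrt(4151054946090148453455)/542247510 ≈ 118.82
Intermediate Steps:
E(G) = 1/(36 + 2*G)
n = 179901847/38731965 (n = 24048*(1/9599) + 8633*(1/4035) = 24048/9599 + 8633/4035 = 179901847/38731965 ≈ 4.6448)
sqrt((14113 + E(-4)) + n) = sqrt((14113 + 1/(2*(18 - 4))) + 179901847/38731965) = sqrt((14113 + (1/2)/14) + 179901847/38731965) = sqrt((14113 + (1/2)*(1/14)) + 179901847/38731965) = sqrt((14113 + 1/28) + 179901847/38731965) = sqrt(395165/28 + 179901847/38731965) = sqrt(15310554200941/1084495020) = sqrt(4151054946090148453455)/542247510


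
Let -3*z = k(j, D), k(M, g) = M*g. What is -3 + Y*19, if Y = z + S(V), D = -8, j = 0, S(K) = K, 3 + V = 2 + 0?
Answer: -22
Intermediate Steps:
V = -1 (V = -3 + (2 + 0) = -3 + 2 = -1)
z = 0 (z = -0*(-8) = -⅓*0 = 0)
Y = -1 (Y = 0 - 1 = -1)
-3 + Y*19 = -3 - 1*19 = -3 - 19 = -22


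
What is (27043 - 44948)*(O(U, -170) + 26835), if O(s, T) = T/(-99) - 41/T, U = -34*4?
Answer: -1617415978229/3366 ≈ -4.8052e+8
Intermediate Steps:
U = -136 (U = -17*8 = -136)
O(s, T) = -41/T - T/99 (O(s, T) = T*(-1/99) - 41/T = -T/99 - 41/T = -41/T - T/99)
(27043 - 44948)*(O(U, -170) + 26835) = (27043 - 44948)*((-41/(-170) - 1/99*(-170)) + 26835) = -17905*((-41*(-1/170) + 170/99) + 26835) = -17905*((41/170 + 170/99) + 26835) = -17905*(32959/16830 + 26835) = -17905*451666009/16830 = -1617415978229/3366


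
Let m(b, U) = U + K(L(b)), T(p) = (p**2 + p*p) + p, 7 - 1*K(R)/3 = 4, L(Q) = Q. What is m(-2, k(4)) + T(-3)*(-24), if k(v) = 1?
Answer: -350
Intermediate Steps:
K(R) = 9 (K(R) = 21 - 3*4 = 21 - 12 = 9)
T(p) = p + 2*p**2 (T(p) = (p**2 + p**2) + p = 2*p**2 + p = p + 2*p**2)
m(b, U) = 9 + U (m(b, U) = U + 9 = 9 + U)
m(-2, k(4)) + T(-3)*(-24) = (9 + 1) - 3*(1 + 2*(-3))*(-24) = 10 - 3*(1 - 6)*(-24) = 10 - 3*(-5)*(-24) = 10 + 15*(-24) = 10 - 360 = -350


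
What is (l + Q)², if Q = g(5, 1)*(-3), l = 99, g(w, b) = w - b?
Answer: 7569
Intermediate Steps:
Q = -12 (Q = (5 - 1*1)*(-3) = (5 - 1)*(-3) = 4*(-3) = -12)
(l + Q)² = (99 - 12)² = 87² = 7569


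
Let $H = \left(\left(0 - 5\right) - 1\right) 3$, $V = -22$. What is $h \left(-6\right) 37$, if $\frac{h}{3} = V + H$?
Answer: $26640$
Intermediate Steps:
$H = -18$ ($H = \left(-5 - 1\right) 3 = \left(-6\right) 3 = -18$)
$h = -120$ ($h = 3 \left(-22 - 18\right) = 3 \left(-40\right) = -120$)
$h \left(-6\right) 37 = \left(-120\right) \left(-6\right) 37 = 720 \cdot 37 = 26640$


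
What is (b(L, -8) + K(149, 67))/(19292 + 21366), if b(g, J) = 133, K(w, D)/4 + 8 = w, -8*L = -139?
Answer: 697/40658 ≈ 0.017143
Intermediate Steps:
L = 139/8 (L = -⅛*(-139) = 139/8 ≈ 17.375)
K(w, D) = -32 + 4*w
(b(L, -8) + K(149, 67))/(19292 + 21366) = (133 + (-32 + 4*149))/(19292 + 21366) = (133 + (-32 + 596))/40658 = (133 + 564)*(1/40658) = 697*(1/40658) = 697/40658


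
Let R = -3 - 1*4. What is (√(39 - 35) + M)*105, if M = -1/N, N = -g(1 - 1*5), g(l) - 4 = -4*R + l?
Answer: 855/4 ≈ 213.75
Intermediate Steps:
R = -7 (R = -3 - 4 = -7)
g(l) = 32 + l (g(l) = 4 + (-4*(-7) + l) = 4 + (28 + l) = 32 + l)
N = -28 (N = -(32 + (1 - 1*5)) = -(32 + (1 - 5)) = -(32 - 4) = -1*28 = -28)
M = 1/28 (M = -1/(-28) = -1*(-1/28) = 1/28 ≈ 0.035714)
(√(39 - 35) + M)*105 = (√(39 - 35) + 1/28)*105 = (√4 + 1/28)*105 = (2 + 1/28)*105 = (57/28)*105 = 855/4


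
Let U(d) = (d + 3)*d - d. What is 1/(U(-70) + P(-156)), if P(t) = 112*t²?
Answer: 1/2730392 ≈ 3.6625e-7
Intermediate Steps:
U(d) = -d + d*(3 + d) (U(d) = (3 + d)*d - d = d*(3 + d) - d = -d + d*(3 + d))
1/(U(-70) + P(-156)) = 1/(-70*(2 - 70) + 112*(-156)²) = 1/(-70*(-68) + 112*24336) = 1/(4760 + 2725632) = 1/2730392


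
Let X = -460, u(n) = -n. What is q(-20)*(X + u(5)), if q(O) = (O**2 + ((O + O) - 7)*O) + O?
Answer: -613800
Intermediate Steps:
q(O) = O + O**2 + O*(-7 + 2*O) (q(O) = (O**2 + (2*O - 7)*O) + O = (O**2 + (-7 + 2*O)*O) + O = (O**2 + O*(-7 + 2*O)) + O = O + O**2 + O*(-7 + 2*O))
q(-20)*(X + u(5)) = (3*(-20)*(-2 - 20))*(-460 - 1*5) = (3*(-20)*(-22))*(-460 - 5) = 1320*(-465) = -613800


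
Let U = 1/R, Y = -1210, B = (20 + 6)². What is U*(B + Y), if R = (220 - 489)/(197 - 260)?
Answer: -33642/269 ≈ -125.06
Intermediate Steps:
R = 269/63 (R = -269/(-63) = -269*(-1/63) = 269/63 ≈ 4.2698)
B = 676 (B = 26² = 676)
U = 63/269 (U = 1/(269/63) = 63/269 ≈ 0.23420)
U*(B + Y) = 63*(676 - 1210)/269 = (63/269)*(-534) = -33642/269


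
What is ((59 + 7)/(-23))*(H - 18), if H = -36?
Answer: 3564/23 ≈ 154.96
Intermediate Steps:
((59 + 7)/(-23))*(H - 18) = ((59 + 7)/(-23))*(-36 - 18) = (66*(-1/23))*(-54) = -66/23*(-54) = 3564/23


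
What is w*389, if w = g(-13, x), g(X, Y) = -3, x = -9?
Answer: -1167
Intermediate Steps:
w = -3
w*389 = -3*389 = -1167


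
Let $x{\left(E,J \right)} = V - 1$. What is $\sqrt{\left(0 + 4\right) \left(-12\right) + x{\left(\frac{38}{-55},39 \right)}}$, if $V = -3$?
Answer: $2 i \sqrt{13} \approx 7.2111 i$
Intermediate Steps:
$x{\left(E,J \right)} = -4$ ($x{\left(E,J \right)} = -3 - 1 = -4$)
$\sqrt{\left(0 + 4\right) \left(-12\right) + x{\left(\frac{38}{-55},39 \right)}} = \sqrt{\left(0 + 4\right) \left(-12\right) - 4} = \sqrt{4 \left(-12\right) - 4} = \sqrt{-48 - 4} = \sqrt{-52} = 2 i \sqrt{13}$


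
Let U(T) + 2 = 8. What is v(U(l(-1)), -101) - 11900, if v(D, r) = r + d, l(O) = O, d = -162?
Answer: -12163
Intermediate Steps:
U(T) = 6 (U(T) = -2 + 8 = 6)
v(D, r) = -162 + r (v(D, r) = r - 162 = -162 + r)
v(U(l(-1)), -101) - 11900 = (-162 - 101) - 11900 = -263 - 11900 = -12163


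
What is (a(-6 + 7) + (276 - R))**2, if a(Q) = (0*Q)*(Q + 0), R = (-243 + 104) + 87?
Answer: 107584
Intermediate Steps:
R = -52 (R = -139 + 87 = -52)
a(Q) = 0 (a(Q) = 0*Q = 0)
(a(-6 + 7) + (276 - R))**2 = (0 + (276 - 1*(-52)))**2 = (0 + (276 + 52))**2 = (0 + 328)**2 = 328**2 = 107584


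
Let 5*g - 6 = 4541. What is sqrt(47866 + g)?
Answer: sqrt(1219385)/5 ≈ 220.85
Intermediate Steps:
g = 4547/5 (g = 6/5 + (1/5)*4541 = 6/5 + 4541/5 = 4547/5 ≈ 909.40)
sqrt(47866 + g) = sqrt(47866 + 4547/5) = sqrt(243877/5) = sqrt(1219385)/5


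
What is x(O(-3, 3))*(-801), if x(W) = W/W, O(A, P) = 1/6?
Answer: -801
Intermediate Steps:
O(A, P) = ⅙
x(W) = 1
x(O(-3, 3))*(-801) = 1*(-801) = -801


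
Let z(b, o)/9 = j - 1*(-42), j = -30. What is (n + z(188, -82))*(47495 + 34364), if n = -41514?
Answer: -3389453754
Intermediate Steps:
z(b, o) = 108 (z(b, o) = 9*(-30 - 1*(-42)) = 9*(-30 + 42) = 9*12 = 108)
(n + z(188, -82))*(47495 + 34364) = (-41514 + 108)*(47495 + 34364) = -41406*81859 = -3389453754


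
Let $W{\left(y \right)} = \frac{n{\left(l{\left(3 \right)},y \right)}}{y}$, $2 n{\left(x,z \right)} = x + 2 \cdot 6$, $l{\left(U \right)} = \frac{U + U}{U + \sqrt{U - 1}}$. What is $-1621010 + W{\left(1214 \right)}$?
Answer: $- \frac{13775342929}{8498} - \frac{3 \sqrt{2}}{8498} \approx -1.621 \cdot 10^{6}$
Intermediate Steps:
$l{\left(U \right)} = \frac{2 U}{U + \sqrt{-1 + U}}$
$n{\left(x,z \right)} = 6 + \frac{x}{2}$ ($n{\left(x,z \right)} = \frac{x + 2 \cdot 6}{2} = \frac{x + 12}{2} = \frac{12 + x}{2} = 6 + \frac{x}{2}$)
$W{\left(y \right)} = \frac{6 + \frac{3}{3 + \sqrt{2}}}{y}$ ($W{\left(y \right)} = \frac{6 + \frac{2 \cdot 3 \frac{1}{3 + \sqrt{-1 + 3}}}{2}}{y} = \frac{6 + \frac{2 \cdot 3 \frac{1}{3 + \sqrt{2}}}{2}}{y} = \frac{6 + \frac{6 \frac{1}{3 + \sqrt{2}}}{2}}{y} = \frac{6 + \frac{3}{3 + \sqrt{2}}}{y}$)
$-1621010 + W{\left(1214 \right)} = -1621010 + \frac{3 \left(7 + 2 \sqrt{2}\right)}{1214 \left(3 + \sqrt{2}\right)}$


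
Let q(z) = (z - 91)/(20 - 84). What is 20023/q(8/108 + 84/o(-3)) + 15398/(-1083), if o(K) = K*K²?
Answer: 37432427230/2749737 ≈ 13613.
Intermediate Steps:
o(K) = K³
q(z) = 91/64 - z/64 (q(z) = (-91 + z)/(-64) = (-91 + z)*(-1/64) = 91/64 - z/64)
20023/q(8/108 + 84/o(-3)) + 15398/(-1083) = 20023/(91/64 - (8/108 + 84/((-3)³))/64) + 15398/(-1083) = 20023/(91/64 - (8*(1/108) + 84/(-27))/64) + 15398*(-1/1083) = 20023/(91/64 - (2/27 + 84*(-1/27))/64) - 15398/1083 = 20023/(91/64 - (2/27 - 28/9)/64) - 15398/1083 = 20023/(91/64 - 1/64*(-82/27)) - 15398/1083 = 20023/(91/64 + 41/864) - 15398/1083 = 20023/(2539/1728) - 15398/1083 = 20023*(1728/2539) - 15398/1083 = 34599744/2539 - 15398/1083 = 37432427230/2749737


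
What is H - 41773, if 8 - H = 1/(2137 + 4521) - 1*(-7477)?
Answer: -327853237/6658 ≈ -49242.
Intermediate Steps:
H = -49728603/6658 (H = 8 - (1/(2137 + 4521) - 1*(-7477)) = 8 - (1/6658 + 7477) = 8 - 1*49781867/6658 = 8 - 49781867/6658 = -49728603/6658 ≈ -7469.0)
H - 41773 = -49728603/6658 - 41773 = -327853237/6658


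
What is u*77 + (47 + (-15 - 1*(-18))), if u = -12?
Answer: -874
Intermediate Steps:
u*77 + (47 + (-15 - 1*(-18))) = -12*77 + (47 + (-15 - 1*(-18))) = -924 + (47 + (-15 + 18)) = -924 + (47 + 3) = -924 + 50 = -874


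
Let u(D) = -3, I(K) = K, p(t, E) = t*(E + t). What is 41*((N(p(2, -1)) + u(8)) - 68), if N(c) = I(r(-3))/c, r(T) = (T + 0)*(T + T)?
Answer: -2542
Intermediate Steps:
r(T) = 2*T² (r(T) = T*(2*T) = 2*T²)
N(c) = 18/c (N(c) = (2*(-3)²)/c = (2*9)/c = 18/c)
41*((N(p(2, -1)) + u(8)) - 68) = 41*((18/((2*(-1 + 2))) - 3) - 68) = 41*((18/((2*1)) - 3) - 68) = 41*((18/2 - 3) - 68) = 41*((18*(½) - 3) - 68) = 41*((9 - 3) - 68) = 41*(6 - 68) = 41*(-62) = -2542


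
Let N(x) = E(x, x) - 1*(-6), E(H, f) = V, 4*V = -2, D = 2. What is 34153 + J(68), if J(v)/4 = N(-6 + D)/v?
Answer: 1161213/34 ≈ 34153.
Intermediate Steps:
V = -1/2 (V = (1/4)*(-2) = -1/2 ≈ -0.50000)
E(H, f) = -1/2
N(x) = 11/2 (N(x) = -1/2 - 1*(-6) = -1/2 + 6 = 11/2)
J(v) = 22/v (J(v) = 4*(11/(2*v)) = 22/v)
34153 + J(68) = 34153 + 22/68 = 34153 + 22*(1/68) = 34153 + 11/34 = 1161213/34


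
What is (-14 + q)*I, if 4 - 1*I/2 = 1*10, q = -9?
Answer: 276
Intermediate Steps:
I = -12 (I = 8 - 2*10 = 8 - 20 = -12)
(-14 + q)*I = (-14 - 9)*(-12) = -23*(-12) = 276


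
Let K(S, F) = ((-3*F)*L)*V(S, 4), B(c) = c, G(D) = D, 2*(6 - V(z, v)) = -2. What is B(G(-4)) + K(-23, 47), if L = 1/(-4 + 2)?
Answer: 979/2 ≈ 489.50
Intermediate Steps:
V(z, v) = 7 (V(z, v) = 6 - ½*(-2) = 6 + 1 = 7)
L = -½ (L = 1/(-2) = -½ ≈ -0.50000)
K(S, F) = 21*F/2 (K(S, F) = (-3*F*(-½))*7 = (3*F/2)*7 = 21*F/2)
B(G(-4)) + K(-23, 47) = -4 + (21/2)*47 = -4 + 987/2 = 979/2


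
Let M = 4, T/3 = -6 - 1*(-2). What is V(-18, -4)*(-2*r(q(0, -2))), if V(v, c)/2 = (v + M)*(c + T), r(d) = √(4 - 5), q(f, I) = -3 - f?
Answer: -896*I ≈ -896.0*I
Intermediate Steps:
T = -12 (T = 3*(-6 - 1*(-2)) = 3*(-6 + 2) = 3*(-4) = -12)
r(d) = I (r(d) = √(-1) = I)
V(v, c) = 2*(-12 + c)*(4 + v) (V(v, c) = 2*((v + 4)*(c - 12)) = 2*((4 + v)*(-12 + c)) = 2*((-12 + c)*(4 + v)) = 2*(-12 + c)*(4 + v))
V(-18, -4)*(-2*r(q(0, -2))) = (-96 - 24*(-18) + 8*(-4) + 2*(-4)*(-18))*(-2*I) = (-96 + 432 - 32 + 144)*(-2*I) = 448*(-2*I) = -896*I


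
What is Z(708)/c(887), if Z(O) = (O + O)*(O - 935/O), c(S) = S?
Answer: 1000658/887 ≈ 1128.1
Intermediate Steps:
Z(O) = 2*O*(O - 935/O) (Z(O) = (2*O)*(O - 935/O) = 2*O*(O - 935/O))
Z(708)/c(887) = (-1870 + 2*708²)/887 = (-1870 + 2*501264)*(1/887) = (-1870 + 1002528)*(1/887) = 1000658*(1/887) = 1000658/887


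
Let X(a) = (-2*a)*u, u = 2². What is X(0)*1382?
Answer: 0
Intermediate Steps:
u = 4
X(a) = -8*a (X(a) = -2*a*4 = -8*a)
X(0)*1382 = -8*0*1382 = 0*1382 = 0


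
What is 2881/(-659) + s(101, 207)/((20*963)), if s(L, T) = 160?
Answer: -2769131/634617 ≈ -4.3635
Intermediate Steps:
2881/(-659) + s(101, 207)/((20*963)) = 2881/(-659) + 160/((20*963)) = 2881*(-1/659) + 160/19260 = -2881/659 + 160*(1/19260) = -2881/659 + 8/963 = -2769131/634617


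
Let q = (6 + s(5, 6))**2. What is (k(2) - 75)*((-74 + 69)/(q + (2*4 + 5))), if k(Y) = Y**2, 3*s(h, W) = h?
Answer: 3195/646 ≈ 4.9458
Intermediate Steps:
s(h, W) = h/3
q = 529/9 (q = (6 + (1/3)*5)**2 = (6 + 5/3)**2 = (23/3)**2 = 529/9 ≈ 58.778)
(k(2) - 75)*((-74 + 69)/(q + (2*4 + 5))) = (2**2 - 75)*((-74 + 69)/(529/9 + (2*4 + 5))) = (4 - 75)*(-5/(529/9 + (8 + 5))) = -(-355)/(529/9 + 13) = -(-355)/646/9 = -(-355)*9/646 = -71*(-45/646) = 3195/646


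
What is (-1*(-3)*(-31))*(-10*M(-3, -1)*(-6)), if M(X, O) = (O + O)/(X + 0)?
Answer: -3720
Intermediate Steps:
M(X, O) = 2*O/X (M(X, O) = (2*O)/X = 2*O/X)
(-1*(-3)*(-31))*(-10*M(-3, -1)*(-6)) = (-1*(-3)*(-31))*(-20*(-1)/(-3)*(-6)) = (3*(-31))*(-20*(-1)*(-1)/3*(-6)) = -93*(-10*⅔)*(-6) = -(-620)*(-6) = -93*40 = -3720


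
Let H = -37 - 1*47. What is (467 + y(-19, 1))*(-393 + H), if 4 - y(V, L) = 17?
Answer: -216558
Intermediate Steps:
y(V, L) = -13 (y(V, L) = 4 - 1*17 = 4 - 17 = -13)
H = -84 (H = -37 - 47 = -84)
(467 + y(-19, 1))*(-393 + H) = (467 - 13)*(-393 - 84) = 454*(-477) = -216558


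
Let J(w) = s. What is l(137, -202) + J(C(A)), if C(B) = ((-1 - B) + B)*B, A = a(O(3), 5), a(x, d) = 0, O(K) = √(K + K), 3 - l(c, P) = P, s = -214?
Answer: -9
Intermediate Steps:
l(c, P) = 3 - P
O(K) = √2*√K (O(K) = √(2*K) = √2*√K)
A = 0
C(B) = -B
J(w) = -214
l(137, -202) + J(C(A)) = (3 - 1*(-202)) - 214 = (3 + 202) - 214 = 205 - 214 = -9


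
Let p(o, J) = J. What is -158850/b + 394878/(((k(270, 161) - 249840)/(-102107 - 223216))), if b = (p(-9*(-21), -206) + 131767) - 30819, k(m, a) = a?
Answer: 380634393130047/739798877 ≈ 5.1451e+5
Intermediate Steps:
b = 100742 (b = (-206 + 131767) - 30819 = 131561 - 30819 = 100742)
-158850/b + 394878/(((k(270, 161) - 249840)/(-102107 - 223216))) = -158850/100742 + 394878/(((161 - 249840)/(-102107 - 223216))) = -158850*1/100742 + 394878/((-249679/(-325323))) = -79425/50371 + 394878/((-249679*(-1/325323))) = -79425/50371 + 394878/(249679/325323) = -79425/50371 + 394878*(325323/249679) = -79425/50371 + 128462895594/249679 = 380634393130047/739798877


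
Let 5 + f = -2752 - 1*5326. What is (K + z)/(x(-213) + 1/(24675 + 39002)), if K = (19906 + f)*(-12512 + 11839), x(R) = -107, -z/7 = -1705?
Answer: 252955099544/3406719 ≈ 74252.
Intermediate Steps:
z = 11935 (z = -7*(-1705) = 11935)
f = -8083 (f = -5 + (-2752 - 1*5326) = -5 + (-2752 - 5326) = -5 - 8078 = -8083)
K = -7956879 (K = (19906 - 8083)*(-12512 + 11839) = 11823*(-673) = -7956879)
(K + z)/(x(-213) + 1/(24675 + 39002)) = (-7956879 + 11935)/(-107 + 1/(24675 + 39002)) = -7944944/(-107 + 1/63677) = -7944944/(-6813438/63677) = -7944944*(-63677/6813438) = 252955099544/3406719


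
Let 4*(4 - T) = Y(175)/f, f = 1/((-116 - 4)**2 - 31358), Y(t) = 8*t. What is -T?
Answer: -5935304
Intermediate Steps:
f = -1/16958 (f = 1/((-120)**2 - 31358) = 1/(14400 - 31358) = 1/(-16958) = -1/16958 ≈ -5.8969e-5)
T = 5935304 (T = 4 - 8*175/(4*(-1/16958)) = 4 - 350*(-16958) = 4 - 1/4*(-23741200) = 4 + 5935300 = 5935304)
-T = -1*5935304 = -5935304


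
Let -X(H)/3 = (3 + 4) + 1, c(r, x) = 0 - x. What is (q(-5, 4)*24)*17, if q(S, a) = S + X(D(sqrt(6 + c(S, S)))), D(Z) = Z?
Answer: -11832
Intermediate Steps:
c(r, x) = -x
X(H) = -24 (X(H) = -3*((3 + 4) + 1) = -3*(7 + 1) = -3*8 = -24)
q(S, a) = -24 + S (q(S, a) = S - 24 = -24 + S)
(q(-5, 4)*24)*17 = ((-24 - 5)*24)*17 = -29*24*17 = -696*17 = -11832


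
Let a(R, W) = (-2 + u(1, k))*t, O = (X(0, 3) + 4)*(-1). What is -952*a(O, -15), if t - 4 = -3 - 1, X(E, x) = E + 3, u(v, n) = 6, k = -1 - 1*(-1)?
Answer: 0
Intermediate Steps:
k = 0 (k = -1 + 1 = 0)
X(E, x) = 3 + E
t = 0 (t = 4 + (-3 - 1) = 4 - 4 = 0)
O = -7 (O = ((3 + 0) + 4)*(-1) = (3 + 4)*(-1) = 7*(-1) = -7)
a(R, W) = 0 (a(R, W) = (-2 + 6)*0 = 4*0 = 0)
-952*a(O, -15) = -952*0 = 0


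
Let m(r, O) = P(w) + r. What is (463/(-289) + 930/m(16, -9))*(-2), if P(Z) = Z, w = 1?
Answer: -30694/289 ≈ -106.21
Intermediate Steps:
m(r, O) = 1 + r
(463/(-289) + 930/m(16, -9))*(-2) = (463/(-289) + 930/(1 + 16))*(-2) = (463*(-1/289) + 930/17)*(-2) = (-463/289 + 930*(1/17))*(-2) = (-463/289 + 930/17)*(-2) = (15347/289)*(-2) = -30694/289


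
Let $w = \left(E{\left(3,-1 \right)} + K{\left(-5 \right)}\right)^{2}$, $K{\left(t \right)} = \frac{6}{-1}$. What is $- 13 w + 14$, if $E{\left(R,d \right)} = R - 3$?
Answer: $-454$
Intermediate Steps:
$K{\left(t \right)} = -6$ ($K{\left(t \right)} = 6 \left(-1\right) = -6$)
$E{\left(R,d \right)} = -3 + R$ ($E{\left(R,d \right)} = R - 3 = -3 + R$)
$w = 36$ ($w = \left(\left(-3 + 3\right) - 6\right)^{2} = \left(0 - 6\right)^{2} = \left(-6\right)^{2} = 36$)
$- 13 w + 14 = \left(-13\right) 36 + 14 = -468 + 14 = -454$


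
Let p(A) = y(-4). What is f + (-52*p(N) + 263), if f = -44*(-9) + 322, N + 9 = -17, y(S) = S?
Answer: 1189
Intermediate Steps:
N = -26 (N = -9 - 17 = -26)
p(A) = -4
f = 718 (f = 396 + 322 = 718)
f + (-52*p(N) + 263) = 718 + (-52*(-4) + 263) = 718 + (208 + 263) = 718 + 471 = 1189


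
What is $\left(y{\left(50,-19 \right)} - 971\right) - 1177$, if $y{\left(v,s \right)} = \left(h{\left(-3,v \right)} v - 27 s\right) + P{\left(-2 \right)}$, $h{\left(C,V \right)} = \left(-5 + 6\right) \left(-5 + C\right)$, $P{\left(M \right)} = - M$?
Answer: $-2033$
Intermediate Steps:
$h{\left(C,V \right)} = -5 + C$ ($h{\left(C,V \right)} = 1 \left(-5 + C\right) = -5 + C$)
$y{\left(v,s \right)} = 2 - 27 s - 8 v$ ($y{\left(v,s \right)} = \left(\left(-5 - 3\right) v - 27 s\right) - -2 = \left(- 8 v - 27 s\right) + 2 = \left(- 27 s - 8 v\right) + 2 = 2 - 27 s - 8 v$)
$\left(y{\left(50,-19 \right)} - 971\right) - 1177 = \left(\left(2 - -513 - 400\right) - 971\right) - 1177 = \left(\left(2 + 513 - 400\right) - 971\right) - 1177 = \left(115 - 971\right) - 1177 = -856 - 1177 = -2033$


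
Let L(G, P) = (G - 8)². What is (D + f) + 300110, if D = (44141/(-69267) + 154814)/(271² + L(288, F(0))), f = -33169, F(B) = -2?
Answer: 2807581522843924/10517570547 ≈ 2.6694e+5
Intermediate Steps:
L(G, P) = (-8 + G)²
D = 10723457197/10517570547 (D = (44141/(-69267) + 154814)/(271² + (-8 + 288)²) = (44141*(-1/69267) + 154814)/(73441 + 280²) = (-44141/69267 + 154814)/(73441 + 78400) = (10723457197/69267)/151841 = (10723457197/69267)*(1/151841) = 10723457197/10517570547 ≈ 1.0196)
(D + f) + 300110 = (10723457197/10517570547 - 33169) + 300110 = -348846574016246/10517570547 + 300110 = 2807581522843924/10517570547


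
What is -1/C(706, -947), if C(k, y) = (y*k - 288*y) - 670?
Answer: 1/396516 ≈ 2.5220e-6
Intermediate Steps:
C(k, y) = -670 - 288*y + k*y (C(k, y) = (k*y - 288*y) - 670 = (-288*y + k*y) - 670 = -670 - 288*y + k*y)
-1/C(706, -947) = -1/(-670 - 288*(-947) + 706*(-947)) = -1/(-670 + 272736 - 668582) = -1/(-396516) = -1*(-1/396516) = 1/396516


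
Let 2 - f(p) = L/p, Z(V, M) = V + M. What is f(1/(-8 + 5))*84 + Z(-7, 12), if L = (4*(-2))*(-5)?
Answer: 10253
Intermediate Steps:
L = 40 (L = -8*(-5) = 40)
Z(V, M) = M + V
f(p) = 2 - 40/p
f(1/(-8 + 5))*84 + Z(-7, 12) = (2 - 40/(1/(-8 + 5)))*84 + (12 - 7) = (2 - 40/(1/(-3)))*84 + 5 = (2 - 40/(-1/3))*84 + 5 = (2 - 40*(-3))*84 + 5 = (2 + 120)*84 + 5 = 122*84 + 5 = 10248 + 5 = 10253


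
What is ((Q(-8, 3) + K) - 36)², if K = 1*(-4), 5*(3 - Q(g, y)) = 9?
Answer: 37636/25 ≈ 1505.4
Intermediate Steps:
Q(g, y) = 6/5 (Q(g, y) = 3 - ⅕*9 = 3 - 9/5 = 6/5)
K = -4
((Q(-8, 3) + K) - 36)² = ((6/5 - 4) - 36)² = (-14/5 - 36)² = (-194/5)² = 37636/25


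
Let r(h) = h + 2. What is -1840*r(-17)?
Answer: 27600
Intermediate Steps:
r(h) = 2 + h
-1840*r(-17) = -1840*(2 - 17) = -1840*(-15) = 27600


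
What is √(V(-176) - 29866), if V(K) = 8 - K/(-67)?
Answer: 19*I*√371314/67 ≈ 172.8*I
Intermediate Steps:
V(K) = 8 + K/67 (V(K) = 8 - K*(-1)/67 = 8 - (-1)*K/67 = 8 + K/67)
√(V(-176) - 29866) = √((8 + (1/67)*(-176)) - 29866) = √((8 - 176/67) - 29866) = √(360/67 - 29866) = √(-2000662/67) = 19*I*√371314/67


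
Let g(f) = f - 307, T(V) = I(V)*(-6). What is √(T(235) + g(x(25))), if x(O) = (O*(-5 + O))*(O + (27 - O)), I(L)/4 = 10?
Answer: √12953 ≈ 113.81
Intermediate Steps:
I(L) = 40 (I(L) = 4*10 = 40)
x(O) = 27*O*(-5 + O) (x(O) = (O*(-5 + O))*27 = 27*O*(-5 + O))
T(V) = -240 (T(V) = 40*(-6) = -240)
g(f) = -307 + f
√(T(235) + g(x(25))) = √(-240 + (-307 + 27*25*(-5 + 25))) = √(-240 + (-307 + 27*25*20)) = √(-240 + (-307 + 13500)) = √(-240 + 13193) = √12953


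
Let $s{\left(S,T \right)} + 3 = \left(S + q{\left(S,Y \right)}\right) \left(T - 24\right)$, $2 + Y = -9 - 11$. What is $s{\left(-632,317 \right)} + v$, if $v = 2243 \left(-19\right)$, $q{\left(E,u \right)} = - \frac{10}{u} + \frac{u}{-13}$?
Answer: $- \frac{32484877}{143} \approx -2.2717 \cdot 10^{5}$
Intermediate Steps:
$Y = -22$ ($Y = -2 - 20 = -22$)
$q{\left(E,u \right)} = - \frac{10}{u} - \frac{u}{13}$ ($q{\left(E,u \right)} = - \frac{10}{u} + u \left(- \frac{1}{13}\right) = - \frac{10}{u} - \frac{u}{13}$)
$s{\left(S,T \right)} = -3 + \left(-24 + T\right) \left(\frac{307}{143} + S\right)$ ($s{\left(S,T \right)} = -3 + \left(S - \left(- \frac{22}{13} + \frac{10}{-22}\right)\right) \left(T - 24\right) = -3 + \left(S + \left(\left(-10\right) \left(- \frac{1}{22}\right) + \frac{22}{13}\right)\right) \left(-24 + T\right) = -3 + \left(S + \left(\frac{5}{11} + \frac{22}{13}\right)\right) \left(-24 + T\right) = -3 + \left(S + \frac{307}{143}\right) \left(-24 + T\right) = -3 + \left(\frac{307}{143} + S\right) \left(-24 + T\right) = -3 + \left(-24 + T\right) \left(\frac{307}{143} + S\right)$)
$v = -42617$
$s{\left(-632,317 \right)} + v = \left(- \frac{7797}{143} - -15168 + \frac{307}{143} \cdot 317 - 200344\right) - 42617 = \left(- \frac{7797}{143} + 15168 + \frac{97319}{143} - 200344\right) - 42617 = - \frac{26390646}{143} - 42617 = - \frac{32484877}{143}$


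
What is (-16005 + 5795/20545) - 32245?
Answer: -198258091/4109 ≈ -48250.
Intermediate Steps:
(-16005 + 5795/20545) - 32245 = (-16005 + 5795*(1/20545)) - 32245 = (-16005 + 1159/4109) - 32245 = -65763386/4109 - 32245 = -198258091/4109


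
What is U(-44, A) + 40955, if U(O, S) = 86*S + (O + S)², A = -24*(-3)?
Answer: 47931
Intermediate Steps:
A = 72
U(O, S) = (O + S)² + 86*S
U(-44, A) + 40955 = ((-44 + 72)² + 86*72) + 40955 = (28² + 6192) + 40955 = (784 + 6192) + 40955 = 6976 + 40955 = 47931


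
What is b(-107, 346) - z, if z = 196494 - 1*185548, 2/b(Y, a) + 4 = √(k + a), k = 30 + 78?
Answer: -2397170/219 + √454/219 ≈ -10946.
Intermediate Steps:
k = 108
b(Y, a) = 2/(-4 + √(108 + a))
z = 10946 (z = 196494 - 185548 = 10946)
b(-107, 346) - z = 2/(-4 + √(108 + 346)) - 1*10946 = 2/(-4 + √454) - 10946 = -10946 + 2/(-4 + √454)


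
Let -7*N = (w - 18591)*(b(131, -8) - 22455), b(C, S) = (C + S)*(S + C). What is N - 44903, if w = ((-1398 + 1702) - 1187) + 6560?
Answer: -94922285/7 ≈ -1.3560e+7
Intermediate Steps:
b(C, S) = (C + S)² (b(C, S) = (C + S)*(C + S) = (C + S)²)
w = 5677 (w = (304 - 1187) + 6560 = -883 + 6560 = 5677)
N = -94607964/7 (N = -(5677 - 18591)*((131 - 8)² - 22455)/7 = -(-12914)*(123² - 22455)/7 = -(-12914)*(15129 - 22455)/7 = -(-12914)*(-7326)/7 = -⅐*94607964 = -94607964/7 ≈ -1.3515e+7)
N - 44903 = -94607964/7 - 44903 = -94922285/7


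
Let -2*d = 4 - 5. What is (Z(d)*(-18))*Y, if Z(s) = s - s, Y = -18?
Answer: 0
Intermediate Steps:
d = ½ (d = -(4 - 5)/2 = -½*(-1) = ½ ≈ 0.50000)
Z(s) = 0
(Z(d)*(-18))*Y = (0*(-18))*(-18) = 0*(-18) = 0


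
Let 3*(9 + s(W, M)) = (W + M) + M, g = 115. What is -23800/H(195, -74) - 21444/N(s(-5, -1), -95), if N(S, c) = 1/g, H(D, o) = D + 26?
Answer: -32060180/13 ≈ -2.4662e+6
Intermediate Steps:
H(D, o) = 26 + D
s(W, M) = -9 + W/3 + 2*M/3 (s(W, M) = -9 + ((W + M) + M)/3 = -9 + ((M + W) + M)/3 = -9 + (W + 2*M)/3 = -9 + (W/3 + 2*M/3) = -9 + W/3 + 2*M/3)
N(S, c) = 1/115
-23800/H(195, -74) - 21444/N(s(-5, -1), -95) = -23800/(26 + 195) - 21444/1/115 = -23800/221 - 21444*115 = -23800*1/221 - 2466060 = -1400/13 - 2466060 = -32060180/13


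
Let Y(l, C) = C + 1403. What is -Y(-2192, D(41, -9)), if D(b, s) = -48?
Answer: -1355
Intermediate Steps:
Y(l, C) = 1403 + C
-Y(-2192, D(41, -9)) = -(1403 - 48) = -1*1355 = -1355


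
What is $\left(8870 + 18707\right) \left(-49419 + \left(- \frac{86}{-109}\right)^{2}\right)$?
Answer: $- \frac{148546354979}{109} \approx -1.3628 \cdot 10^{9}$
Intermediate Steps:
$\left(8870 + 18707\right) \left(-49419 + \left(- \frac{86}{-109}\right)^{2}\right) = 27577 \left(-49419 + \left(\left(-86\right) \left(- \frac{1}{109}\right)\right)^{2}\right) = 27577 \left(-49419 + \left(\frac{86}{109}\right)^{2}\right) = 27577 \left(-49419 + \frac{7396}{11881}\right) = 27577 \left(- \frac{587139743}{11881}\right) = - \frac{148546354979}{109}$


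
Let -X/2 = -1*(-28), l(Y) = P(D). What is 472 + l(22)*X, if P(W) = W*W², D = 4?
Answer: -3112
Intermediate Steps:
P(W) = W³
l(Y) = 64 (l(Y) = 4³ = 64)
X = -56 (X = -(-2)*(-28) = -2*28 = -56)
472 + l(22)*X = 472 + 64*(-56) = 472 - 3584 = -3112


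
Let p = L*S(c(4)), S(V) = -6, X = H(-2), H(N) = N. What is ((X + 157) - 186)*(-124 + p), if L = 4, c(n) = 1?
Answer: 4588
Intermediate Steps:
X = -2
p = -24 (p = 4*(-6) = -24)
((X + 157) - 186)*(-124 + p) = ((-2 + 157) - 186)*(-124 - 24) = (155 - 186)*(-148) = -31*(-148) = 4588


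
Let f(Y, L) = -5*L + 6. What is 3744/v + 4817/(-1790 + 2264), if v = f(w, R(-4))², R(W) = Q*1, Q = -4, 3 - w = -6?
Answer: 96749/6162 ≈ 15.701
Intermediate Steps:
w = 9 (w = 3 - 1*(-6) = 3 + 6 = 9)
R(W) = -4 (R(W) = -4*1 = -4)
f(Y, L) = 6 - 5*L
v = 676 (v = (6 - 5*(-4))² = (6 + 20)² = 26² = 676)
3744/v + 4817/(-1790 + 2264) = 3744/676 + 4817/(-1790 + 2264) = 3744*(1/676) + 4817/474 = 72/13 + 4817*(1/474) = 72/13 + 4817/474 = 96749/6162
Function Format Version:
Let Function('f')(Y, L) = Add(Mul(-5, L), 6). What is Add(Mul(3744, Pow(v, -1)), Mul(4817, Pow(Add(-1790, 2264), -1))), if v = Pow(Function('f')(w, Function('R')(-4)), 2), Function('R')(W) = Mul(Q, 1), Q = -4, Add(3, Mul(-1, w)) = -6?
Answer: Rational(96749, 6162) ≈ 15.701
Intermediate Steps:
w = 9 (w = Add(3, Mul(-1, -6)) = Add(3, 6) = 9)
Function('R')(W) = -4 (Function('R')(W) = Mul(-4, 1) = -4)
Function('f')(Y, L) = Add(6, Mul(-5, L))
v = 676 (v = Pow(Add(6, Mul(-5, -4)), 2) = Pow(Add(6, 20), 2) = Pow(26, 2) = 676)
Add(Mul(3744, Pow(v, -1)), Mul(4817, Pow(Add(-1790, 2264), -1))) = Add(Mul(3744, Pow(676, -1)), Mul(4817, Pow(Add(-1790, 2264), -1))) = Add(Mul(3744, Rational(1, 676)), Mul(4817, Pow(474, -1))) = Add(Rational(72, 13), Mul(4817, Rational(1, 474))) = Add(Rational(72, 13), Rational(4817, 474)) = Rational(96749, 6162)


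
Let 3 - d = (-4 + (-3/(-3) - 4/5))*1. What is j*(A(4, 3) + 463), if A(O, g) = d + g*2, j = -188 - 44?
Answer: -551928/5 ≈ -1.1039e+5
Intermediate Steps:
d = 34/5 (d = 3 - (-4 + (-3/(-3) - 4/5)) = 3 - (-4 + (-3*(-⅓) - 4*⅕)) = 3 - (-4 + (1 - ⅘)) = 3 - (-4 + ⅕) = 3 - (-19)/5 = 3 - 1*(-19/5) = 3 + 19/5 = 34/5 ≈ 6.8000)
j = -232
A(O, g) = 34/5 + 2*g (A(O, g) = 34/5 + g*2 = 34/5 + 2*g)
j*(A(4, 3) + 463) = -232*((34/5 + 2*3) + 463) = -232*((34/5 + 6) + 463) = -232*(64/5 + 463) = -232*2379/5 = -551928/5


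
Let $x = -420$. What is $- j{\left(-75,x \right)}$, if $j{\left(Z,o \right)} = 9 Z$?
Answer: $675$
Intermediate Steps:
$- j{\left(-75,x \right)} = - 9 \left(-75\right) = \left(-1\right) \left(-675\right) = 675$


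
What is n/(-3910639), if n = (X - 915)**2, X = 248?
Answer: -444889/3910639 ≈ -0.11376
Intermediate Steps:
n = 444889 (n = (248 - 915)**2 = (-667)**2 = 444889)
n/(-3910639) = 444889/(-3910639) = 444889*(-1/3910639) = -444889/3910639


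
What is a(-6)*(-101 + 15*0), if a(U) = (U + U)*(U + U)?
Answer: -14544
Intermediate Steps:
a(U) = 4*U**2 (a(U) = (2*U)*(2*U) = 4*U**2)
a(-6)*(-101 + 15*0) = (4*(-6)**2)*(-101 + 15*0) = (4*36)*(-101 + 0) = 144*(-101) = -14544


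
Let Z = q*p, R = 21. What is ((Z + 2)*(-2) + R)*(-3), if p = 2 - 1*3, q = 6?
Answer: -87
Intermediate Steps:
p = -1 (p = 2 - 3 = -1)
Z = -6 (Z = 6*(-1) = -6)
((Z + 2)*(-2) + R)*(-3) = ((-6 + 2)*(-2) + 21)*(-3) = (-4*(-2) + 21)*(-3) = (8 + 21)*(-3) = 29*(-3) = -87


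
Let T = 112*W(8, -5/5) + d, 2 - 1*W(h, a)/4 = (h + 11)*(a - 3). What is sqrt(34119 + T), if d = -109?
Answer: sqrt(68954) ≈ 262.59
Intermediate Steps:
W(h, a) = 8 - 4*(-3 + a)*(11 + h) (W(h, a) = 8 - 4*(h + 11)*(a - 3) = 8 - 4*(11 + h)*(-3 + a) = 8 - 4*(-3 + a)*(11 + h))
T = 34835 (T = 112*(140 - (-220)/5 + 12*8 - 4*(-5/5)*8) - 109 = 112*(140 - (-220)/5 + 96 - 4*(-5*1/5)*8) - 109 = 112*(140 - 44*(-1) + 96 - 4*(-1)*8) - 109 = 112*(140 + 44 + 96 + 32) - 109 = 112*312 - 109 = 34944 - 109 = 34835)
sqrt(34119 + T) = sqrt(34119 + 34835) = sqrt(68954)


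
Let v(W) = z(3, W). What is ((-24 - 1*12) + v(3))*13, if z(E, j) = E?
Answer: -429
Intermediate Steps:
v(W) = 3
((-24 - 1*12) + v(3))*13 = ((-24 - 1*12) + 3)*13 = ((-24 - 12) + 3)*13 = (-36 + 3)*13 = -33*13 = -429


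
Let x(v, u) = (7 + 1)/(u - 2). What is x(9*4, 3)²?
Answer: 64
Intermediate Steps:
x(v, u) = 8/(-2 + u)
x(9*4, 3)² = (8/(-2 + 3))² = (8/1)² = (8*1)² = 8² = 64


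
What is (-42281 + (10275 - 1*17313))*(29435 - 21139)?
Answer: -409150424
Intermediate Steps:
(-42281 + (10275 - 1*17313))*(29435 - 21139) = (-42281 + (10275 - 17313))*8296 = (-42281 - 7038)*8296 = -49319*8296 = -409150424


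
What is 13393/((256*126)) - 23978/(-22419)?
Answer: 119299115/80349696 ≈ 1.4847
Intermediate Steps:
13393/((256*126)) - 23978/(-22419) = 13393/32256 - 23978*(-1/22419) = 13393*(1/32256) + 23978/22419 = 13393/32256 + 23978/22419 = 119299115/80349696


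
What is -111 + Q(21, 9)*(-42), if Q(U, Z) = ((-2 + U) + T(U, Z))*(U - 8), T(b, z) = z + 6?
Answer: -18675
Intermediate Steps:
T(b, z) = 6 + z
Q(U, Z) = (-8 + U)*(4 + U + Z) (Q(U, Z) = ((-2 + U) + (6 + Z))*(U - 8) = (4 + U + Z)*(-8 + U) = (-8 + U)*(4 + U + Z))
-111 + Q(21, 9)*(-42) = -111 + (-32 + 21² - 8*9 - 4*21 + 21*9)*(-42) = -111 + (-32 + 441 - 72 - 84 + 189)*(-42) = -111 + 442*(-42) = -111 - 18564 = -18675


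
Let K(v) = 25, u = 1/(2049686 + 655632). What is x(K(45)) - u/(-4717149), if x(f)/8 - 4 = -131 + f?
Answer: -10413292688279711/12761388098382 ≈ -816.00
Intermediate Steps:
u = 1/2705318 ≈ 3.6964e-7
x(f) = -1016 + 8*f (x(f) = 32 + 8*(-131 + f) = 32 + (-1048 + 8*f) = -1016 + 8*f)
x(K(45)) - u/(-4717149) = (-1016 + 8*25) - 1/(2705318*(-4717149)) = (-1016 + 200) - (-1)/(2705318*4717149) = -816 - 1*(-1/12761388098382) = -816 + 1/12761388098382 = -10413292688279711/12761388098382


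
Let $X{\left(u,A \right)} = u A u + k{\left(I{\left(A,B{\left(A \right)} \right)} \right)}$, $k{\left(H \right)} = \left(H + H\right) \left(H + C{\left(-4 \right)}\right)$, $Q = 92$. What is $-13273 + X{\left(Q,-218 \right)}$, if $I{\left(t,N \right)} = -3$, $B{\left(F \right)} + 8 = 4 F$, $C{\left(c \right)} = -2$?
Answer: $-1858395$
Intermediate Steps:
$B{\left(F \right)} = -8 + 4 F$
$k{\left(H \right)} = 2 H \left(-2 + H\right)$ ($k{\left(H \right)} = \left(H + H\right) \left(H - 2\right) = 2 H \left(-2 + H\right)$)
$X{\left(u,A \right)} = 30 + A u^{2}$ ($X{\left(u,A \right)} = u A u + 2 \left(-3\right) \left(-2 - 3\right) = A u u + 2 \left(-3\right) \left(-5\right) = A u^{2} + 30 = 30 + A u^{2}$)
$-13273 + X{\left(Q,-218 \right)} = -13273 + \left(30 - 218 \cdot 92^{2}\right) = -13273 + \left(30 - 1845152\right) = -13273 - 1845122 = -1858395$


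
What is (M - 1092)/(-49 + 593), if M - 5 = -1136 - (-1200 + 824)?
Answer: -1847/544 ≈ -3.3952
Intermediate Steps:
M = -755 (M = 5 + (-1136 - (-1200 + 824)) = 5 + (-1136 - 1*(-376)) = 5 + (-1136 + 376) = 5 - 760 = -755)
(M - 1092)/(-49 + 593) = (-755 - 1092)/(-49 + 593) = -1847/544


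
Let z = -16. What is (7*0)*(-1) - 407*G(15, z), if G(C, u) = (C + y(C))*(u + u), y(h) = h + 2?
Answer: 416768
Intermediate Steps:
y(h) = 2 + h
G(C, u) = 2*u*(2 + 2*C) (G(C, u) = (C + (2 + C))*(u + u) = (2 + 2*C)*(2*u) = 2*u*(2 + 2*C))
(7*0)*(-1) - 407*G(15, z) = (7*0)*(-1) - 1628*(-16)*(1 + 15) = 0*(-1) - 1628*(-16)*16 = 0 - 407*(-1024) = 0 + 416768 = 416768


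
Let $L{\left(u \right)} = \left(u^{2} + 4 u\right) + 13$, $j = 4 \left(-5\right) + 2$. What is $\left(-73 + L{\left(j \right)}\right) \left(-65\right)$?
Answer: $-12480$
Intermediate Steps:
$j = -18$ ($j = -20 + 2 = -18$)
$L{\left(u \right)} = 13 + u^{2} + 4 u$
$\left(-73 + L{\left(j \right)}\right) \left(-65\right) = \left(-73 + \left(13 + \left(-18\right)^{2} + 4 \left(-18\right)\right)\right) \left(-65\right) = \left(-73 + \left(13 + 324 - 72\right)\right) \left(-65\right) = \left(-73 + 265\right) \left(-65\right) = 192 \left(-65\right) = -12480$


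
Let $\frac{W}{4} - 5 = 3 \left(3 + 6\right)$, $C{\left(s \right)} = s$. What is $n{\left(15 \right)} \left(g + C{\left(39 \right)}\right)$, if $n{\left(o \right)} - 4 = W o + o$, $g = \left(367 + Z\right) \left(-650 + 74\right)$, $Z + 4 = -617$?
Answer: $283759077$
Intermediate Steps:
$Z = -621$ ($Z = -4 - 617 = -621$)
$g = 146304$ ($g = \left(367 - 621\right) \left(-650 + 74\right) = \left(-254\right) \left(-576\right) = 146304$)
$W = 128$ ($W = 20 + 4 \cdot 3 \left(3 + 6\right) = 20 + 4 \cdot 3 \cdot 9 = 20 + 4 \cdot 27 = 20 + 108 = 128$)
$n{\left(o \right)} = 4 + 129 o$ ($n{\left(o \right)} = 4 + \left(128 o + o\right) = 4 + 129 o$)
$n{\left(15 \right)} \left(g + C{\left(39 \right)}\right) = \left(4 + 129 \cdot 15\right) \left(146304 + 39\right) = \left(4 + 1935\right) 146343 = 1939 \cdot 146343 = 283759077$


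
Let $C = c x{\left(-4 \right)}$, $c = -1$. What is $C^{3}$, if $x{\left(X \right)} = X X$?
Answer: $-4096$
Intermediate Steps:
$x{\left(X \right)} = X^{2}$
$C = -16$ ($C = - \left(-4\right)^{2} = \left(-1\right) 16 = -16$)
$C^{3} = \left(-16\right)^{3} = -4096$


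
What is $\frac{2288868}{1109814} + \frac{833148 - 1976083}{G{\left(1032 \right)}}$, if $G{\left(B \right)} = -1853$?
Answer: $\frac{212114422749}{342747557} \approx 618.87$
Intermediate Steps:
$\frac{2288868}{1109814} + \frac{833148 - 1976083}{G{\left(1032 \right)}} = \frac{2288868}{1109814} + \frac{833148 - 1976083}{-1853} = 2288868 \cdot \frac{1}{1109814} + \left(833148 - 1976083\right) \left(- \frac{1}{1853}\right) = \frac{381478}{184969} - - \frac{1142935}{1853} = \frac{381478}{184969} + \frac{1142935}{1853} = \frac{212114422749}{342747557}$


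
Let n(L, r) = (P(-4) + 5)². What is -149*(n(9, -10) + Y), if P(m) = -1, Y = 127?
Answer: -21307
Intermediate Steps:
n(L, r) = 16 (n(L, r) = (-1 + 5)² = 4² = 16)
-149*(n(9, -10) + Y) = -149*(16 + 127) = -149*143 = -21307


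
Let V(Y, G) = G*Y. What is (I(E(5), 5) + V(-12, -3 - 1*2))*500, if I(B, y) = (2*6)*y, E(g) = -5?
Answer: 60000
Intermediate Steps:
I(B, y) = 12*y
(I(E(5), 5) + V(-12, -3 - 1*2))*500 = (12*5 + (-3 - 1*2)*(-12))*500 = (60 + (-3 - 2)*(-12))*500 = (60 - 5*(-12))*500 = (60 + 60)*500 = 120*500 = 60000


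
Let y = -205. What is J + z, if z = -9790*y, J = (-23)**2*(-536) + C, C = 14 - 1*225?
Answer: 1723195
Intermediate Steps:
C = -211 (C = 14 - 225 = -211)
J = -283755 (J = (-23)**2*(-536) - 211 = 529*(-536) - 211 = -283544 - 211 = -283755)
z = 2006950 (z = -9790*(-205) = 2006950)
J + z = -283755 + 2006950 = 1723195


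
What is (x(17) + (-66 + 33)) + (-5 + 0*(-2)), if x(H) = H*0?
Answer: -38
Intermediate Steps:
x(H) = 0
(x(17) + (-66 + 33)) + (-5 + 0*(-2)) = (0 + (-66 + 33)) + (-5 + 0*(-2)) = (0 - 33) + (-5 + 0) = -33 - 5 = -38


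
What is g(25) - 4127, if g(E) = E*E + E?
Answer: -3477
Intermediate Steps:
g(E) = E + E² (g(E) = E² + E = E + E²)
g(25) - 4127 = 25*(1 + 25) - 4127 = 25*26 - 4127 = 650 - 4127 = -3477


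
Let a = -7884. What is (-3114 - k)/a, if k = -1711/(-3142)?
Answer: 9785899/24771528 ≈ 0.39505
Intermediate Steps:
k = 1711/3142 (k = -1711*(-1/3142) = 1711/3142 ≈ 0.54456)
(-3114 - k)/a = (-3114 - 1*1711/3142)/(-7884) = (-3114 - 1711/3142)*(-1/7884) = -9785899/3142*(-1/7884) = 9785899/24771528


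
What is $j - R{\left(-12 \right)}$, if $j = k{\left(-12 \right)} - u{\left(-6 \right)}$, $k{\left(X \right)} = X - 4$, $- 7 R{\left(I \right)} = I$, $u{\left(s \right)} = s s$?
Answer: $- \frac{376}{7} \approx -53.714$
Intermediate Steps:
$u{\left(s \right)} = s^{2}$
$R{\left(I \right)} = - \frac{I}{7}$
$k{\left(X \right)} = -4 + X$
$j = -52$ ($j = \left(-4 - 12\right) - \left(-6\right)^{2} = -16 - 36 = -52$)
$j - R{\left(-12 \right)} = -52 - \left(- \frac{1}{7}\right) \left(-12\right) = -52 - \frac{12}{7} = - \frac{376}{7}$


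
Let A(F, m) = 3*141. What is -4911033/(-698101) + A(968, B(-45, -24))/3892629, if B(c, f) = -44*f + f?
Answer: 6372374924160/905816065843 ≈ 7.0350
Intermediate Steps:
B(c, f) = -43*f
A(F, m) = 423
-4911033/(-698101) + A(968, B(-45, -24))/3892629 = -4911033/(-698101) + 423/3892629 = -4911033*(-1/698101) + 423*(1/3892629) = 4911033/698101 + 141/1297543 = 6372374924160/905816065843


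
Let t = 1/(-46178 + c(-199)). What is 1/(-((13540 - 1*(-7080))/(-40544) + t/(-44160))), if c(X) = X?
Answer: 2594826541440/1319685359933 ≈ 1.9662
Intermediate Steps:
t = -1/46377 (t = 1/(-46178 - 199) = 1/(-46377) = -1/46377 ≈ -2.1562e-5)
1/(-((13540 - 1*(-7080))/(-40544) + t/(-44160))) = 1/(-((13540 - 1*(-7080))/(-40544) - 1/46377/(-44160))) = 1/(-((13540 + 7080)*(-1/40544) - 1/46377*(-1/44160))) = 1/(-(20620*(-1/40544) + 1/2048008320)) = 1/(-(-5155/10136 + 1/2048008320)) = 1/(-1*(-1319685359933/2594826541440)) = 1/(1319685359933/2594826541440) = 2594826541440/1319685359933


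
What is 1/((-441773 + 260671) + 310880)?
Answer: 1/129778 ≈ 7.7055e-6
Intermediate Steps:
1/((-441773 + 260671) + 310880) = 1/(-181102 + 310880) = 1/129778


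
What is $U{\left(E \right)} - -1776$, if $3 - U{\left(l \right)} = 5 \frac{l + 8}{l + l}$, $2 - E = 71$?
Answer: $\frac{245197}{138} \approx 1776.8$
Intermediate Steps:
$E = -69$ ($E = 2 - 71 = -69$)
$U{\left(l \right)} = 3 - \frac{5 \left(8 + l\right)}{2 l}$ ($U{\left(l \right)} = 3 - 5 \frac{l + 8}{l + l} = 3 - 5 \frac{8 + l}{2 l} = 3 - \frac{5 \left(8 + l\right)}{2 l}$)
$U{\left(E \right)} - -1776 = \frac{-40 - 69}{2 \left(-69\right)} - -1776 = \frac{1}{2} \left(- \frac{1}{69}\right) \left(-109\right) + 1776 = \frac{109}{138} + 1776 = \frac{245197}{138}$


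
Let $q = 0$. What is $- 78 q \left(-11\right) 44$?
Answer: $0$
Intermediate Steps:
$- 78 q \left(-11\right) 44 = - 78 \cdot 0 \left(-11\right) 44 = \left(-78\right) 0 \cdot 44 = 0 \cdot 44 = 0$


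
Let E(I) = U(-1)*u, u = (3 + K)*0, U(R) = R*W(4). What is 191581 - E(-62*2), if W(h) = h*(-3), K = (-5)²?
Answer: 191581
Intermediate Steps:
K = 25
W(h) = -3*h
U(R) = -12*R (U(R) = R*(-3*4) = R*(-12) = -12*R)
u = 0 (u = (3 + 25)*0 = 28*0 = 0)
E(I) = 0 (E(I) = -12*(-1)*0 = 12*0 = 0)
191581 - E(-62*2) = 191581 - 1*0 = 191581 + 0 = 191581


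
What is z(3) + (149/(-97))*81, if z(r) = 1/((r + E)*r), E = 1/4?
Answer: -470303/3783 ≈ -124.32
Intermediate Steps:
E = ¼ ≈ 0.25000
z(r) = 1/(r*(¼ + r)) (z(r) = 1/((r + ¼)*r) = 1/((¼ + r)*r) = 1/(r*(¼ + r)))
z(3) + (149/(-97))*81 = 4/(3*(1 + 4*3)) + (149/(-97))*81 = 4*(⅓)/(1 + 12) + (149*(-1/97))*81 = 4*(⅓)/13 - 149/97*81 = 4*(⅓)*(1/13) - 12069/97 = 4/39 - 12069/97 = -470303/3783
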